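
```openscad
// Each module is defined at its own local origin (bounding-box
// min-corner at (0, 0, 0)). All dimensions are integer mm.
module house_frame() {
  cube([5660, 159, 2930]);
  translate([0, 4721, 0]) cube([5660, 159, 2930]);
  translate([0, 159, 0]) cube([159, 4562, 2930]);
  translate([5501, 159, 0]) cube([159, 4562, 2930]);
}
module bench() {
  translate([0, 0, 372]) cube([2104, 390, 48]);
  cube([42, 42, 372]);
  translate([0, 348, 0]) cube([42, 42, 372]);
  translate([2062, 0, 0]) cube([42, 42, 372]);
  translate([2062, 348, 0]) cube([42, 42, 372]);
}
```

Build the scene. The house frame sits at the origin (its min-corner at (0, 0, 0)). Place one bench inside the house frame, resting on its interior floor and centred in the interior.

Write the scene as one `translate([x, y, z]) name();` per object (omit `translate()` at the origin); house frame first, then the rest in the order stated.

house_frame();
translate([1778, 2245, 0]) bench();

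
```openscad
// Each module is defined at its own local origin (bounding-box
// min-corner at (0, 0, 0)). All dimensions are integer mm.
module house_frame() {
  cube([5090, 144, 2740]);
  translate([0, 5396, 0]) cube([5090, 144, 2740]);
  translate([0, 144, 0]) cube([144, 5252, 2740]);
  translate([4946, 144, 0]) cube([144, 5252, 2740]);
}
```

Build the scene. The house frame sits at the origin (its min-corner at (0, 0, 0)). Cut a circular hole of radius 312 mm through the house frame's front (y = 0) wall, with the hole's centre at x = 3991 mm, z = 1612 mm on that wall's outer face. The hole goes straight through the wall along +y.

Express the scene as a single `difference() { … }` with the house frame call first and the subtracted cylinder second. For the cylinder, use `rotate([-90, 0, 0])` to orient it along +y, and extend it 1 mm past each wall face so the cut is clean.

difference() {
  house_frame();
  translate([3991, -1, 1612]) rotate([-90, 0, 0]) cylinder(h = 146, r = 312);
}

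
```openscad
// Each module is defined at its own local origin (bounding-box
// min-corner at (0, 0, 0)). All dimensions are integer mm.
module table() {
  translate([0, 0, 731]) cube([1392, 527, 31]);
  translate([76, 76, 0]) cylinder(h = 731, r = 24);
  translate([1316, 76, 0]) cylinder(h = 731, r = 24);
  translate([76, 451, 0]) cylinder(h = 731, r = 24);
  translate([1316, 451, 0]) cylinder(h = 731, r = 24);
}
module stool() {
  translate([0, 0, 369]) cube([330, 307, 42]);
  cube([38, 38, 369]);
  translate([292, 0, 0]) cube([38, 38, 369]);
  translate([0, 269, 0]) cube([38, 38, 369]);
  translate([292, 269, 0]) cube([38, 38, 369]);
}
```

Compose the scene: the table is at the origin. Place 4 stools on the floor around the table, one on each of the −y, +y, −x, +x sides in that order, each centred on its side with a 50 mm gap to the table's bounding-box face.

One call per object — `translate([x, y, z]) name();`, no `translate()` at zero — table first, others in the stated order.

table();
translate([531, -357, 0]) stool();
translate([531, 577, 0]) stool();
translate([-380, 110, 0]) stool();
translate([1442, 110, 0]) stool();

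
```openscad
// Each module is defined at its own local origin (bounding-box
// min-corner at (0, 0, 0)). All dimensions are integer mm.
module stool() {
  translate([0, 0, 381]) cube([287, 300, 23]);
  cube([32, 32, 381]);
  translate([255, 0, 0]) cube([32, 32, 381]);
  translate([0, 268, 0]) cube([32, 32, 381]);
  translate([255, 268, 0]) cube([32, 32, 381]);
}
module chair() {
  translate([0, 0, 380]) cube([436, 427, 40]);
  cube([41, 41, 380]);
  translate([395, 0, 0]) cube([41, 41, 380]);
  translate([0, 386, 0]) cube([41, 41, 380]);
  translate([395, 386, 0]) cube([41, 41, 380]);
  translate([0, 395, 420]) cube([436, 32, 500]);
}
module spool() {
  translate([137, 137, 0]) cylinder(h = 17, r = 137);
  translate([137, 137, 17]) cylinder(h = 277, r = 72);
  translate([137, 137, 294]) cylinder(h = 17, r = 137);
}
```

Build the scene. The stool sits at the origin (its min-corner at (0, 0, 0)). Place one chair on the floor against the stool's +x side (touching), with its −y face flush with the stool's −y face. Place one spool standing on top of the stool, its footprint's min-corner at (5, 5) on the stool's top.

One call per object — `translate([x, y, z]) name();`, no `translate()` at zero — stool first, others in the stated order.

stool();
translate([287, 0, 0]) chair();
translate([5, 5, 404]) spool();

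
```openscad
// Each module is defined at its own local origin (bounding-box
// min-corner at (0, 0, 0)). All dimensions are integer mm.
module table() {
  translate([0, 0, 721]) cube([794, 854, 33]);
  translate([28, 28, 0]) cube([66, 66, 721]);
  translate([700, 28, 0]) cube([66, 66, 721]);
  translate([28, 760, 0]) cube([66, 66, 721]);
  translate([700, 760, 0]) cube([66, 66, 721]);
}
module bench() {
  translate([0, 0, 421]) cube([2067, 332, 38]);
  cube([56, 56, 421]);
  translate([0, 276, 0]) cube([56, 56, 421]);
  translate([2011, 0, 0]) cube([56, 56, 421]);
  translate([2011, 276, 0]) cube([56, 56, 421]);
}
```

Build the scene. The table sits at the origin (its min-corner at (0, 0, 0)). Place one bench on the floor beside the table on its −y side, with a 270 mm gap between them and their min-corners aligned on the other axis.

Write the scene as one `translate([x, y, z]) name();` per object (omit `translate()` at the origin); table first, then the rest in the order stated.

table();
translate([0, -602, 0]) bench();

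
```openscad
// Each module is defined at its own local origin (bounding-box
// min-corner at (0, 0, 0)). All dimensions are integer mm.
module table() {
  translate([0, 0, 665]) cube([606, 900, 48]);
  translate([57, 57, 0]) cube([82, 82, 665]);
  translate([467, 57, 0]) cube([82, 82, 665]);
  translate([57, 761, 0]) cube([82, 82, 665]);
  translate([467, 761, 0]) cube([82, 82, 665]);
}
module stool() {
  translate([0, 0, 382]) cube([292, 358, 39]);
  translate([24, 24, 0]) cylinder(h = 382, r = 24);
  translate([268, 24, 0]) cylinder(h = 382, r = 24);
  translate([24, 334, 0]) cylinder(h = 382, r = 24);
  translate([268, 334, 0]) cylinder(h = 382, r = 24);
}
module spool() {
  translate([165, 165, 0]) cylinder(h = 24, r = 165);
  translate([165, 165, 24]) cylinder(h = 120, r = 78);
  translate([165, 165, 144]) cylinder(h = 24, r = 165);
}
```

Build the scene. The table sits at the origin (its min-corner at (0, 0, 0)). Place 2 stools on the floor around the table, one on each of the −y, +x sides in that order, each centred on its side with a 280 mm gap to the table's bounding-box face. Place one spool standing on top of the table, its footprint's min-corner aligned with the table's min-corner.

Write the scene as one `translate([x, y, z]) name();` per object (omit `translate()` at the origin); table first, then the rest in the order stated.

table();
translate([157, -638, 0]) stool();
translate([886, 271, 0]) stool();
translate([0, 0, 713]) spool();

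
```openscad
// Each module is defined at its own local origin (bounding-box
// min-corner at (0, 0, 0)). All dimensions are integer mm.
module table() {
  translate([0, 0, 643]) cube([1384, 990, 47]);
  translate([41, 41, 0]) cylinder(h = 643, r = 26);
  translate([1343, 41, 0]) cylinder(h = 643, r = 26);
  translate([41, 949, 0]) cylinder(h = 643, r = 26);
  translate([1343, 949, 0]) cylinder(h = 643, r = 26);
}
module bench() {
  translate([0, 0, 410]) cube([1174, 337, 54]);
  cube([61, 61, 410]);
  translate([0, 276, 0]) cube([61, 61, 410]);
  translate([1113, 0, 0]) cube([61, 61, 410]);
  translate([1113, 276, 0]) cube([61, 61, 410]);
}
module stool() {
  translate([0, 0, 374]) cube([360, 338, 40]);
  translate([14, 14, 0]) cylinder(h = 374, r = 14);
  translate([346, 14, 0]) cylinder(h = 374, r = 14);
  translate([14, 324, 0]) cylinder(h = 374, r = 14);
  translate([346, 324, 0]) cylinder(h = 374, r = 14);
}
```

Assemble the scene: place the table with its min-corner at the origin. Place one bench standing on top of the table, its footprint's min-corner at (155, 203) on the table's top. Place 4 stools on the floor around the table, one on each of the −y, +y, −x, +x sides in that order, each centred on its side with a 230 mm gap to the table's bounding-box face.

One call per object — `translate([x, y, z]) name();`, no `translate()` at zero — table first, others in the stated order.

table();
translate([155, 203, 690]) bench();
translate([512, -568, 0]) stool();
translate([512, 1220, 0]) stool();
translate([-590, 326, 0]) stool();
translate([1614, 326, 0]) stool();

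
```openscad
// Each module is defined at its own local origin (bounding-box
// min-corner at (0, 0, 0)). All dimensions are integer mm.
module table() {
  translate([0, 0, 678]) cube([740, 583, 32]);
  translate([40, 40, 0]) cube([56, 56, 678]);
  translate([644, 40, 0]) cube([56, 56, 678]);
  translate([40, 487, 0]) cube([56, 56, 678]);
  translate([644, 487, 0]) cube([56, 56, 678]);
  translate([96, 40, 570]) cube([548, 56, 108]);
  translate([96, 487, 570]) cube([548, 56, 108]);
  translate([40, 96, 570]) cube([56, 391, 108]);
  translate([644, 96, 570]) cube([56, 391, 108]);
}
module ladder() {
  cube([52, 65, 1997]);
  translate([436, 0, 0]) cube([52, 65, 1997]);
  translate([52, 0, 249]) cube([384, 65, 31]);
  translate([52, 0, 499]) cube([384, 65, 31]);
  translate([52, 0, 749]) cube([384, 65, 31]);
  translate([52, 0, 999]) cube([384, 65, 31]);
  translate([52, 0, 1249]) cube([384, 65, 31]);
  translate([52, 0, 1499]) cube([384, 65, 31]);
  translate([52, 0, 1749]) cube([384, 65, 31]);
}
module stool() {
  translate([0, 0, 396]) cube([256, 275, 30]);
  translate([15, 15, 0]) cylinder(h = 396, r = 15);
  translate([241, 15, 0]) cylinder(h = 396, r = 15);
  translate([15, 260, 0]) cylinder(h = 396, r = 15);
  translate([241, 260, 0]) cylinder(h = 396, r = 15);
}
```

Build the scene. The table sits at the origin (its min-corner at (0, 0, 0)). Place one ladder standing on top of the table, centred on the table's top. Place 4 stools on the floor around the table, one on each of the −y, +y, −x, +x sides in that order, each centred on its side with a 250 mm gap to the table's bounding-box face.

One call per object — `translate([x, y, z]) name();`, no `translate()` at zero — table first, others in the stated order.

table();
translate([126, 259, 710]) ladder();
translate([242, -525, 0]) stool();
translate([242, 833, 0]) stool();
translate([-506, 154, 0]) stool();
translate([990, 154, 0]) stool();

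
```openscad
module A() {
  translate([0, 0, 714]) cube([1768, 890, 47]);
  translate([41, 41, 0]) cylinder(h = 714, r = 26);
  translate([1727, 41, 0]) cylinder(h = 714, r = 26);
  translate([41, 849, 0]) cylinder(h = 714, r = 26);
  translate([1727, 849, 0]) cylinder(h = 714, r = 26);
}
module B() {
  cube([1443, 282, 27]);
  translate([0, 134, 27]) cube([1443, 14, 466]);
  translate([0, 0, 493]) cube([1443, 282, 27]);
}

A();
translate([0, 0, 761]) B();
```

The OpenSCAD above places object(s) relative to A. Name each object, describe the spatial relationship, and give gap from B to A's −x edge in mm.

A is a table. B is an I-beam. The I-beam is on top of the table. The gap from the I-beam to the table's −x edge is 0 mm.

The I-beam's min-x is at 0; the table's min-x is 0; gap = 0 mm.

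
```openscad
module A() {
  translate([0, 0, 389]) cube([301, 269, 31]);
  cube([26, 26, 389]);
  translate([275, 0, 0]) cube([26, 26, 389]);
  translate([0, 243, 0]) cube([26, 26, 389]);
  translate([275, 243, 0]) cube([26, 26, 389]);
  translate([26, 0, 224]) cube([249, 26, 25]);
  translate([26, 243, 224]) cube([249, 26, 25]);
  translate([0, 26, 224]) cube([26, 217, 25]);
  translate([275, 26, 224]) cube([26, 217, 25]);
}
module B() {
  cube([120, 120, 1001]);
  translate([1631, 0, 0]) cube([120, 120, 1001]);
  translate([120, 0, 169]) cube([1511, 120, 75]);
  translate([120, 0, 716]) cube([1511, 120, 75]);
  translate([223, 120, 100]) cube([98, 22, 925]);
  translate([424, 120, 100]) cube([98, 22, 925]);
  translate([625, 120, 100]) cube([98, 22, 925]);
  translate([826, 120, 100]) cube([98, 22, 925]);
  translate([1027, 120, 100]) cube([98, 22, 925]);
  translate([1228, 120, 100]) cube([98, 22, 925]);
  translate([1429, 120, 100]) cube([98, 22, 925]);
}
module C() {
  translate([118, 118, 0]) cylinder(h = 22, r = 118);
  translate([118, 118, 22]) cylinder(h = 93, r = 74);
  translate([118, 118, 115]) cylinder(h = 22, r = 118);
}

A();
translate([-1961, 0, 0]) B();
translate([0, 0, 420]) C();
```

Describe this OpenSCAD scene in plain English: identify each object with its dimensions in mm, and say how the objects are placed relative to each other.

A is a simple wooden stool: a rectangular seat 301 mm (x) by 269 mm (y), 31 mm thick, top face at z = 420 mm, on four square legs, each 26×26 mm in cross-section. The legs rest on z = 0, each flush with a corner of the seat. Four stretchers, 26 mm wide and 25 mm tall, connect adjacent legs with their undersides at z = 224 mm, each running between the inner faces of the legs it joins and aligned with the legs' outer faces on the other axis.

B is a fence section. Two 120×120 mm posts, 1001 mm tall, stand on the floor with a clear span of 1511 mm between their inner faces. Two horizontal rails of 120×75 mm section span the gap between the posts with their undersides at z = 169 mm and z = 716 mm, flush with the posts' −y face. 7 pickets, each 98 mm wide, 22 mm thick and 925 mm tall, are fixed to the +y face of the rails with their bottoms at z = 100 mm, evenly spaced across the span with equal gaps (rounded down to the nearest mm) at the −x end and between each pair — any rounding remainder accumulates at the +x end.

C is a spool: two coaxial disc flanges of radius 118 mm and thickness 22 mm, joined by a core cylinder of radius 74 mm and height 93 mm. The lower flange rests on z = 0 and the three cylinders share a vertical axis.

The fence section is on the floor beside the stool on its −x side. The spool is on top of the stool.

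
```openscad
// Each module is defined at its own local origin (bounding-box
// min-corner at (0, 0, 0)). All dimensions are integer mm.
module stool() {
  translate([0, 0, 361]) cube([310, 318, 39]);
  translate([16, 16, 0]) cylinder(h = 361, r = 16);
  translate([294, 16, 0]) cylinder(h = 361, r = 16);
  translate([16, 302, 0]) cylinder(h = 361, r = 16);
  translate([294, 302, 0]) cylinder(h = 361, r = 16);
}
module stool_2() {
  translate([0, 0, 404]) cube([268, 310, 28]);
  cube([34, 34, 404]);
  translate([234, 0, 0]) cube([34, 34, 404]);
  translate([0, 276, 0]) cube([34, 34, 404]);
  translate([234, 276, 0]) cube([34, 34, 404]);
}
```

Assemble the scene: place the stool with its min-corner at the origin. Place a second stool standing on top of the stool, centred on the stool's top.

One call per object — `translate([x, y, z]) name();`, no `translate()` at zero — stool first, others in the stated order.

stool();
translate([21, 4, 400]) stool_2();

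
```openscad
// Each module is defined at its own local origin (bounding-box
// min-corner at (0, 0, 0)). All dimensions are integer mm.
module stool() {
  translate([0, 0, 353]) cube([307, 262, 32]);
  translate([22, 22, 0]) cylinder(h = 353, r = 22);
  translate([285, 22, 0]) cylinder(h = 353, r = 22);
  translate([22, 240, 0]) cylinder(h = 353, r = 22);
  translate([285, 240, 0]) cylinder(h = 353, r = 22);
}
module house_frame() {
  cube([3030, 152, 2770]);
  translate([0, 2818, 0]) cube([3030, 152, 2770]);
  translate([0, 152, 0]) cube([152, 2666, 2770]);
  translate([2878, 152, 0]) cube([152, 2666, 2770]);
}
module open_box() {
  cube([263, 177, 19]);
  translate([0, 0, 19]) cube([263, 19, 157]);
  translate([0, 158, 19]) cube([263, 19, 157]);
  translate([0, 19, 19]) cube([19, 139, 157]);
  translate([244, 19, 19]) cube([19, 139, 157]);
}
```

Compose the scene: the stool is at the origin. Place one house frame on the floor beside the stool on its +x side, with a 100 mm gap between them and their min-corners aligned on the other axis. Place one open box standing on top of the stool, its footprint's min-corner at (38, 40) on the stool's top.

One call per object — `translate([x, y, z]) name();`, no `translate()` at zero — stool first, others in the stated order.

stool();
translate([407, 0, 0]) house_frame();
translate([38, 40, 385]) open_box();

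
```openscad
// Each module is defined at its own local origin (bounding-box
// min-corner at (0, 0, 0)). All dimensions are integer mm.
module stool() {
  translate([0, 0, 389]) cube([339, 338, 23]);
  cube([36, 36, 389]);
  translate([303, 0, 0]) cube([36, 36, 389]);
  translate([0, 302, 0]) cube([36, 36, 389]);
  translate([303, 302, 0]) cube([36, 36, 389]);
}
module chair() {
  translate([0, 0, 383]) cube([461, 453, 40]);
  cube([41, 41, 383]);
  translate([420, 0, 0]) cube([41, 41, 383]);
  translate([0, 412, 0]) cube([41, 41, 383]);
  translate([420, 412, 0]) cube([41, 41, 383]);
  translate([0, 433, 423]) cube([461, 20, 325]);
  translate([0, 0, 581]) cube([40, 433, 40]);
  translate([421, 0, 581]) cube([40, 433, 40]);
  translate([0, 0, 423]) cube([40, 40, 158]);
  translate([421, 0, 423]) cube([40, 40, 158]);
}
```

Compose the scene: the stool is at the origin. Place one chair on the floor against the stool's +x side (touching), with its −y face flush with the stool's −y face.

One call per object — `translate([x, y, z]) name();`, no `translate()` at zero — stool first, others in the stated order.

stool();
translate([339, 0, 0]) chair();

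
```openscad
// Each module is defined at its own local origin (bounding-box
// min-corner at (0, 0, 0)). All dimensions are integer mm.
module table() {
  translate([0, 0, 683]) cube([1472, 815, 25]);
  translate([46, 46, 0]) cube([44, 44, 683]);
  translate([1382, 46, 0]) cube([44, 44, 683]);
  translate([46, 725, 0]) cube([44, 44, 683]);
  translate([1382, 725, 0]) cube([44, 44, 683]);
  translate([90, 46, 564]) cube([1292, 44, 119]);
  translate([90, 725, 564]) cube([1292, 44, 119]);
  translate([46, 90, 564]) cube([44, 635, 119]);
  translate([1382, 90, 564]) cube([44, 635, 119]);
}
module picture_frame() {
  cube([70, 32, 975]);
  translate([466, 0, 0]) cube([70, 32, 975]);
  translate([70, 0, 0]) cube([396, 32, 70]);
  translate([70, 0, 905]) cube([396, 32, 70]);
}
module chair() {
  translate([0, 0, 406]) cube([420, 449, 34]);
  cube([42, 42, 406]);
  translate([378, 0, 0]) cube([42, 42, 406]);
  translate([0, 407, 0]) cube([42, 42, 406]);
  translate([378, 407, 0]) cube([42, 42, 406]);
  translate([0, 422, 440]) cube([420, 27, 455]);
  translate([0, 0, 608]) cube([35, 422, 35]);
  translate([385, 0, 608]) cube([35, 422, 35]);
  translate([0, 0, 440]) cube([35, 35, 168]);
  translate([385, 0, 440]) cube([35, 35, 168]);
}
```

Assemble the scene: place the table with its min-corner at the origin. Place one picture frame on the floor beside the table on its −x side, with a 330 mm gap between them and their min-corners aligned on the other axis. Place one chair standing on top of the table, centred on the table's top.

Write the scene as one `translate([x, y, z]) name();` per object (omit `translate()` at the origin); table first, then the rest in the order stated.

table();
translate([-866, 0, 0]) picture_frame();
translate([526, 183, 708]) chair();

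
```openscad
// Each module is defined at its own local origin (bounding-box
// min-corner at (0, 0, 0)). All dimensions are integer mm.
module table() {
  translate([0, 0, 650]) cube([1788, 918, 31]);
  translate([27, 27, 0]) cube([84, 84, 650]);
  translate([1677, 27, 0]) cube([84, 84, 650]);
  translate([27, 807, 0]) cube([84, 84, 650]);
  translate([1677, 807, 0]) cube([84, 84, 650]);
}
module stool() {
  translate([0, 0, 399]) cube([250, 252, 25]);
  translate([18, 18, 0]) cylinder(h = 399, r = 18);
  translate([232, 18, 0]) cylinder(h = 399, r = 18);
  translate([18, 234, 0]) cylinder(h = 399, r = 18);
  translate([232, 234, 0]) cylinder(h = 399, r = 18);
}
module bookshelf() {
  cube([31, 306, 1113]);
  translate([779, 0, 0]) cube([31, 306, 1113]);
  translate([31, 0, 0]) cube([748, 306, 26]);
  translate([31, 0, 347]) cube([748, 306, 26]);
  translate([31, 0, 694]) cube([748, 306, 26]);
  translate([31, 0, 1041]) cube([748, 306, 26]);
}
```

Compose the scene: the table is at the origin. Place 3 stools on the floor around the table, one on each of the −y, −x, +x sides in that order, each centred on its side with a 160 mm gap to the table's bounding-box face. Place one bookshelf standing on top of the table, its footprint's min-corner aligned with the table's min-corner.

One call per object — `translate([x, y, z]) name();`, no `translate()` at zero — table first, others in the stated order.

table();
translate([769, -412, 0]) stool();
translate([-410, 333, 0]) stool();
translate([1948, 333, 0]) stool();
translate([0, 0, 681]) bookshelf();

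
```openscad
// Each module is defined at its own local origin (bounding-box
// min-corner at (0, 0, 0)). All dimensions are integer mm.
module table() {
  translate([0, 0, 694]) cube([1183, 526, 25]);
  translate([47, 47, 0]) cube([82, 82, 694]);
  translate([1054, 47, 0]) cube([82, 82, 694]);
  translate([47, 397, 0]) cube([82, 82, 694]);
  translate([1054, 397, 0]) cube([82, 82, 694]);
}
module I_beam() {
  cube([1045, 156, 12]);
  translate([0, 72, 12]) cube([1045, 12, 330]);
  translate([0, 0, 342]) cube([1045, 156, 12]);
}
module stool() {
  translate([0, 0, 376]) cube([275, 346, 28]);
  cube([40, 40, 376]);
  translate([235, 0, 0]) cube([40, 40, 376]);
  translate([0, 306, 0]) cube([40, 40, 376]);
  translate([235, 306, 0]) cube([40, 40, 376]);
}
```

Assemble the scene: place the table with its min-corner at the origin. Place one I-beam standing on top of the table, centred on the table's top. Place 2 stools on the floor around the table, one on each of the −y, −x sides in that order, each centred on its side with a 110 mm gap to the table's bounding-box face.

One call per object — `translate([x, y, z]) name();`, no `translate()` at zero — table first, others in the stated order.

table();
translate([69, 185, 719]) I_beam();
translate([454, -456, 0]) stool();
translate([-385, 90, 0]) stool();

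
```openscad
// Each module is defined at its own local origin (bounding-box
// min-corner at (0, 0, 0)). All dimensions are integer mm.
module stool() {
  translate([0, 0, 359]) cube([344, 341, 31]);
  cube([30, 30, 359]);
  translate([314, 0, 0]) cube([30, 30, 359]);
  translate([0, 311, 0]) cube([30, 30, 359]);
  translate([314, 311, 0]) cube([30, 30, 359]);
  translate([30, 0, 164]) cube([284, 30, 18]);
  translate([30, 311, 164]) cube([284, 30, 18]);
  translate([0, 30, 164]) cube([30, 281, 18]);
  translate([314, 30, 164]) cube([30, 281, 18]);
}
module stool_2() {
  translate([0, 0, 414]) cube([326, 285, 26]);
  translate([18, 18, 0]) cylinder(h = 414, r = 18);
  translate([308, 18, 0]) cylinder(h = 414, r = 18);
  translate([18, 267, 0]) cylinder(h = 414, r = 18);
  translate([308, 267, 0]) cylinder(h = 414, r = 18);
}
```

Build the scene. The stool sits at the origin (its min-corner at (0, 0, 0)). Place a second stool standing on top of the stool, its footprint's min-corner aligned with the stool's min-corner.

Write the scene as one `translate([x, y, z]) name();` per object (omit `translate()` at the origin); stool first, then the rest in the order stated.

stool();
translate([0, 0, 390]) stool_2();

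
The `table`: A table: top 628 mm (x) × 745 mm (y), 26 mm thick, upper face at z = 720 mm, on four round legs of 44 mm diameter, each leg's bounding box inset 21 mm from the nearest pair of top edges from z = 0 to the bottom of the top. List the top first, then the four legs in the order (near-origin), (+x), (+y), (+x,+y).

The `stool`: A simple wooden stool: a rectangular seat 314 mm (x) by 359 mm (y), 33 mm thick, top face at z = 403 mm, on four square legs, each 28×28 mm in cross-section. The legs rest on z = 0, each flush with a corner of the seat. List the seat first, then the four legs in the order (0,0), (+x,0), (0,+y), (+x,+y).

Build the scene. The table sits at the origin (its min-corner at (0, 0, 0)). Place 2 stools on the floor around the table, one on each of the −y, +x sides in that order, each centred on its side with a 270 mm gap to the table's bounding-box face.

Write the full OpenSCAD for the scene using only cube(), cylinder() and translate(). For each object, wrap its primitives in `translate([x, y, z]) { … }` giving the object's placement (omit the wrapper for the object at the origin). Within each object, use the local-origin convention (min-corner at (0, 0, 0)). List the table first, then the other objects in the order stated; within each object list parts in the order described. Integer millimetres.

translate([0, 0, 694]) cube([628, 745, 26]);
translate([43, 43, 0]) cylinder(h = 694, r = 22);
translate([585, 43, 0]) cylinder(h = 694, r = 22);
translate([43, 702, 0]) cylinder(h = 694, r = 22);
translate([585, 702, 0]) cylinder(h = 694, r = 22);
translate([157, -629, 0]) {
  translate([0, 0, 370]) cube([314, 359, 33]);
  cube([28, 28, 370]);
  translate([286, 0, 0]) cube([28, 28, 370]);
  translate([0, 331, 0]) cube([28, 28, 370]);
  translate([286, 331, 0]) cube([28, 28, 370]);
}
translate([898, 193, 0]) {
  translate([0, 0, 370]) cube([314, 359, 33]);
  cube([28, 28, 370]);
  translate([286, 0, 0]) cube([28, 28, 370]);
  translate([0, 331, 0]) cube([28, 28, 370]);
  translate([286, 331, 0]) cube([28, 28, 370]);
}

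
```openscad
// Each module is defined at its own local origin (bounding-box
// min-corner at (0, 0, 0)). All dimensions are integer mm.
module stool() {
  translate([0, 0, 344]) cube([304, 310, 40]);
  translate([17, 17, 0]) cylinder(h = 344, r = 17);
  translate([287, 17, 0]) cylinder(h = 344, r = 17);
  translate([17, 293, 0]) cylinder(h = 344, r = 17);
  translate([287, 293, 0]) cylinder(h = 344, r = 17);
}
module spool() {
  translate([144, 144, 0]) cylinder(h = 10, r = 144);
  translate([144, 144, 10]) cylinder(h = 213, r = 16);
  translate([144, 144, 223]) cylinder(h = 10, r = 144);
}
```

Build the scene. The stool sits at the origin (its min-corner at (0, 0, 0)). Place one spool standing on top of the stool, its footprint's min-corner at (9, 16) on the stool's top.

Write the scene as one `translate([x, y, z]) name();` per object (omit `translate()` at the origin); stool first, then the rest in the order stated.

stool();
translate([9, 16, 384]) spool();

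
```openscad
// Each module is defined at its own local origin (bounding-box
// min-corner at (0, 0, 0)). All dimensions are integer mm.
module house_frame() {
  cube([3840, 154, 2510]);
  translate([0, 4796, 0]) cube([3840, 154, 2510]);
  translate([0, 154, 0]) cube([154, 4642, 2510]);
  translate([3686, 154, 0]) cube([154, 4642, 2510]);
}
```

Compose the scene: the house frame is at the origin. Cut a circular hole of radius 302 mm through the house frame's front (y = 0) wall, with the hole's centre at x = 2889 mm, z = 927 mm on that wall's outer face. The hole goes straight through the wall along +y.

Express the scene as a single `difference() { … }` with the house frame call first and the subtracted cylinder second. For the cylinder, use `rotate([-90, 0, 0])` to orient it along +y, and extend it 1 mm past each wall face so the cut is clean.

difference() {
  house_frame();
  translate([2889, -1, 927]) rotate([-90, 0, 0]) cylinder(h = 156, r = 302);
}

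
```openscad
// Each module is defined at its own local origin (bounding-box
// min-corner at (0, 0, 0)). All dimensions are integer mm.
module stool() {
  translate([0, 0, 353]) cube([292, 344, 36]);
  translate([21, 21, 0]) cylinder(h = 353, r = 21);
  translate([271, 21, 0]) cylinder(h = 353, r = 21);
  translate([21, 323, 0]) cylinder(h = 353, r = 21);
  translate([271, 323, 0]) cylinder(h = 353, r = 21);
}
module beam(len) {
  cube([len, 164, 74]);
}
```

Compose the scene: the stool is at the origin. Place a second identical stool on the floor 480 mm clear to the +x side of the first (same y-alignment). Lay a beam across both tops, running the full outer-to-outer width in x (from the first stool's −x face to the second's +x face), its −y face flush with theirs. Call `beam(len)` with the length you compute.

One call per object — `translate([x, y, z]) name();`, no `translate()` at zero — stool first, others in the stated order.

stool();
translate([772, 0, 0]) stool();
translate([0, 0, 389]) beam(1064);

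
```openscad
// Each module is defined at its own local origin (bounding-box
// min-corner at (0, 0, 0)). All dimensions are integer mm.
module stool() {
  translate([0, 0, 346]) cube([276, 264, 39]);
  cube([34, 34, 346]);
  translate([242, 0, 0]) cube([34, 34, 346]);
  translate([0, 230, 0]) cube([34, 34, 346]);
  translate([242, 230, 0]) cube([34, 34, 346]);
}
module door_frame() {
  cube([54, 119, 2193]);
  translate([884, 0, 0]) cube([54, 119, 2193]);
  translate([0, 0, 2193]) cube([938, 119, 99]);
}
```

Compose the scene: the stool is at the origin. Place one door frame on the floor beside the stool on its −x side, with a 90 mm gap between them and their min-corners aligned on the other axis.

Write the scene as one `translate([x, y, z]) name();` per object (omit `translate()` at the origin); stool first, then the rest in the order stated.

stool();
translate([-1028, 0, 0]) door_frame();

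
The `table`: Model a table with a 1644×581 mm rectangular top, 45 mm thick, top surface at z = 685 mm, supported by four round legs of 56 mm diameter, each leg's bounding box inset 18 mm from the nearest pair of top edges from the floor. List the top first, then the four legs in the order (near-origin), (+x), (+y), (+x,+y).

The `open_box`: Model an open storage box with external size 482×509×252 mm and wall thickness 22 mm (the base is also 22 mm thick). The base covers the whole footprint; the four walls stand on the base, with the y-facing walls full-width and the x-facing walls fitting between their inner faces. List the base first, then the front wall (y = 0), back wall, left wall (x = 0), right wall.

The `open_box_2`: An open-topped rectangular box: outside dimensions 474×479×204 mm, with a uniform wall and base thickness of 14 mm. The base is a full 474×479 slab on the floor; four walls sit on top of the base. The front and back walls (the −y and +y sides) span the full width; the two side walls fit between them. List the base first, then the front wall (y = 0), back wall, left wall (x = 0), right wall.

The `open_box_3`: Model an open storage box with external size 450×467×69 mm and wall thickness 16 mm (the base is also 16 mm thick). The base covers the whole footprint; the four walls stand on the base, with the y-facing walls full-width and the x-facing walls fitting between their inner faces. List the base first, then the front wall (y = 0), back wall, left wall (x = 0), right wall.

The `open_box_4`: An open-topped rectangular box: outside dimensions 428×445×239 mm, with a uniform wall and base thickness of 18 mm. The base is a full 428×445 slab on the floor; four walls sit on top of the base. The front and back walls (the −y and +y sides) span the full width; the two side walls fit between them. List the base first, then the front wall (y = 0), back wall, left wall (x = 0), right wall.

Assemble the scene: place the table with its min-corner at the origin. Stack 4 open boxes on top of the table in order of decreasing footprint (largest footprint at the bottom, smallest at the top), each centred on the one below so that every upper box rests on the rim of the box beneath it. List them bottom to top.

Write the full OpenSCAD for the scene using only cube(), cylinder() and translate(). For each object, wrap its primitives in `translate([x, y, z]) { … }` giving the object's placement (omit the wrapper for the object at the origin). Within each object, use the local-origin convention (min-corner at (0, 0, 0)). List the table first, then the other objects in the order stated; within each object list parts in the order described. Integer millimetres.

translate([0, 0, 640]) cube([1644, 581, 45]);
translate([46, 46, 0]) cylinder(h = 640, r = 28);
translate([1598, 46, 0]) cylinder(h = 640, r = 28);
translate([46, 535, 0]) cylinder(h = 640, r = 28);
translate([1598, 535, 0]) cylinder(h = 640, r = 28);
translate([581, 36, 685]) {
  cube([482, 509, 22]);
  translate([0, 0, 22]) cube([482, 22, 230]);
  translate([0, 487, 22]) cube([482, 22, 230]);
  translate([0, 22, 22]) cube([22, 465, 230]);
  translate([460, 22, 22]) cube([22, 465, 230]);
}
translate([585, 51, 937]) {
  cube([474, 479, 14]);
  translate([0, 0, 14]) cube([474, 14, 190]);
  translate([0, 465, 14]) cube([474, 14, 190]);
  translate([0, 14, 14]) cube([14, 451, 190]);
  translate([460, 14, 14]) cube([14, 451, 190]);
}
translate([597, 57, 1141]) {
  cube([450, 467, 16]);
  translate([0, 0, 16]) cube([450, 16, 53]);
  translate([0, 451, 16]) cube([450, 16, 53]);
  translate([0, 16, 16]) cube([16, 435, 53]);
  translate([434, 16, 16]) cube([16, 435, 53]);
}
translate([608, 68, 1210]) {
  cube([428, 445, 18]);
  translate([0, 0, 18]) cube([428, 18, 221]);
  translate([0, 427, 18]) cube([428, 18, 221]);
  translate([0, 18, 18]) cube([18, 409, 221]);
  translate([410, 18, 18]) cube([18, 409, 221]);
}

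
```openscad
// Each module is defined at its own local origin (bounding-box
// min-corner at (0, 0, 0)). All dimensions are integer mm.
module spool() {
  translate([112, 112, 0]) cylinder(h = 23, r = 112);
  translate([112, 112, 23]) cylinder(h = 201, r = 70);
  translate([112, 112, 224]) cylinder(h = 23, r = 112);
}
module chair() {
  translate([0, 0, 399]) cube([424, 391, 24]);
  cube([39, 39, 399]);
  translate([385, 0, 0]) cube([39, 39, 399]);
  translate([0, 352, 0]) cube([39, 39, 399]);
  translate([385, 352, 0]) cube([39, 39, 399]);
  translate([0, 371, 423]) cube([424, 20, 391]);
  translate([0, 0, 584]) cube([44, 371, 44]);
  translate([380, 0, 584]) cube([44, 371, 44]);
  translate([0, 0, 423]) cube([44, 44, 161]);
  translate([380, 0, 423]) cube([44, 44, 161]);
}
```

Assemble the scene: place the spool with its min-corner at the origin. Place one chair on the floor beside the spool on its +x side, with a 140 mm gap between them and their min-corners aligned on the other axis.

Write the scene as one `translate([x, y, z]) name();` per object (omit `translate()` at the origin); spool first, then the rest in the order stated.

spool();
translate([364, 0, 0]) chair();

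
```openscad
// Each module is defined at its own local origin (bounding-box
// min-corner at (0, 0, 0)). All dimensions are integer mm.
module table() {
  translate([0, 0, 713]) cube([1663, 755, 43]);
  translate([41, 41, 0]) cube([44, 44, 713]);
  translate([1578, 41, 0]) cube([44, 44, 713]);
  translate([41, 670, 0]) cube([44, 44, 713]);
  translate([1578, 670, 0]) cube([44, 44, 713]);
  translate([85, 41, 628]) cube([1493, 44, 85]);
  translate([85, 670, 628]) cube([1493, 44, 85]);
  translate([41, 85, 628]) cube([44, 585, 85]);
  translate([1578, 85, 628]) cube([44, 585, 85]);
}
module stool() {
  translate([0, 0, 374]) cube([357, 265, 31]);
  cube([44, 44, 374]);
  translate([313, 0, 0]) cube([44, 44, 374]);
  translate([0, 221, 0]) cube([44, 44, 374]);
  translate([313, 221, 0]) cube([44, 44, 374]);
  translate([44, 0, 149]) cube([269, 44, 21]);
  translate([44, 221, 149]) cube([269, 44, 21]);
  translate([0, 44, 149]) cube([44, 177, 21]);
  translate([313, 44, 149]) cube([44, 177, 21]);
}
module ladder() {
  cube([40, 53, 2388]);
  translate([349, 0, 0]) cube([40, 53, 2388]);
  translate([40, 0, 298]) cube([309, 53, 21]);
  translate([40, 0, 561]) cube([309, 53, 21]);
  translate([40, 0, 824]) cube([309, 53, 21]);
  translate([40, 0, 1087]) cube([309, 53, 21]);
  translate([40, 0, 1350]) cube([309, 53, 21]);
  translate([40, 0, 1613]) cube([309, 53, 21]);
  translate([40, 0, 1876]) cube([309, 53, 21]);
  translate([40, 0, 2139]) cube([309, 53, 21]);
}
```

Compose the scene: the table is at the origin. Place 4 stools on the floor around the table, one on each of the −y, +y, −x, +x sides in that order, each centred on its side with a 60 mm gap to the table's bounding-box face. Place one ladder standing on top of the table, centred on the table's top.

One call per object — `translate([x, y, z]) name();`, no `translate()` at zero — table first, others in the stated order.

table();
translate([653, -325, 0]) stool();
translate([653, 815, 0]) stool();
translate([-417, 245, 0]) stool();
translate([1723, 245, 0]) stool();
translate([637, 351, 756]) ladder();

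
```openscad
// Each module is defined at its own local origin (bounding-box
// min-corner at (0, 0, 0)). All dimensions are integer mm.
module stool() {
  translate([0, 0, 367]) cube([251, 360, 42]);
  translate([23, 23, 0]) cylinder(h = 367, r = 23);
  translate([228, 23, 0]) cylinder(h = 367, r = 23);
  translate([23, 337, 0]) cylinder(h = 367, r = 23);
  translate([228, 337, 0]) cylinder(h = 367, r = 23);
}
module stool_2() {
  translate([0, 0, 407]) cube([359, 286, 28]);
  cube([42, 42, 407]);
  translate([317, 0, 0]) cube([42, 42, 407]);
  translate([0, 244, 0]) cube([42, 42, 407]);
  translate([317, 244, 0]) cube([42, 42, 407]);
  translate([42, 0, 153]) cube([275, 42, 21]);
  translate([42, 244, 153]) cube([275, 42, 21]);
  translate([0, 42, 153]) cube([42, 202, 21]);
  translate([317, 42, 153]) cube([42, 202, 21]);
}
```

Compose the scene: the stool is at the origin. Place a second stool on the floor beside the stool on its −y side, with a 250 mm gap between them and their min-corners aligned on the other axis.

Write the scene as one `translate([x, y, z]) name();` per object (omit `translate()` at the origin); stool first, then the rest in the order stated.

stool();
translate([0, -536, 0]) stool_2();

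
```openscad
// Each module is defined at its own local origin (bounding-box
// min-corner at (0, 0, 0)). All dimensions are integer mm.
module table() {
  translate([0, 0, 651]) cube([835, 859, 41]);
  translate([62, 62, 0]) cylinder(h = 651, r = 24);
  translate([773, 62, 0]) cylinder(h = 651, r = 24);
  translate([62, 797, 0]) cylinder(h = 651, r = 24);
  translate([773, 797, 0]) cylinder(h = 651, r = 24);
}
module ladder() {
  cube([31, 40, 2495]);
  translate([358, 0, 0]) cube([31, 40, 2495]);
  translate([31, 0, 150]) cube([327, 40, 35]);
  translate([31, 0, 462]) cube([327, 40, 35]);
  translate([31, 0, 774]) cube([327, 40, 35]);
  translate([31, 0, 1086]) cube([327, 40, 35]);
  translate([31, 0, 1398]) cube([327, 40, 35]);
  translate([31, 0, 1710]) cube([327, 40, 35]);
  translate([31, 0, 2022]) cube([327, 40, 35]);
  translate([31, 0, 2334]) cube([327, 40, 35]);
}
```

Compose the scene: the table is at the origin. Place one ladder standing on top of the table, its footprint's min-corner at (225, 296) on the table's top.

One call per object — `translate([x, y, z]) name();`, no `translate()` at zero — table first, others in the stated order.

table();
translate([225, 296, 692]) ladder();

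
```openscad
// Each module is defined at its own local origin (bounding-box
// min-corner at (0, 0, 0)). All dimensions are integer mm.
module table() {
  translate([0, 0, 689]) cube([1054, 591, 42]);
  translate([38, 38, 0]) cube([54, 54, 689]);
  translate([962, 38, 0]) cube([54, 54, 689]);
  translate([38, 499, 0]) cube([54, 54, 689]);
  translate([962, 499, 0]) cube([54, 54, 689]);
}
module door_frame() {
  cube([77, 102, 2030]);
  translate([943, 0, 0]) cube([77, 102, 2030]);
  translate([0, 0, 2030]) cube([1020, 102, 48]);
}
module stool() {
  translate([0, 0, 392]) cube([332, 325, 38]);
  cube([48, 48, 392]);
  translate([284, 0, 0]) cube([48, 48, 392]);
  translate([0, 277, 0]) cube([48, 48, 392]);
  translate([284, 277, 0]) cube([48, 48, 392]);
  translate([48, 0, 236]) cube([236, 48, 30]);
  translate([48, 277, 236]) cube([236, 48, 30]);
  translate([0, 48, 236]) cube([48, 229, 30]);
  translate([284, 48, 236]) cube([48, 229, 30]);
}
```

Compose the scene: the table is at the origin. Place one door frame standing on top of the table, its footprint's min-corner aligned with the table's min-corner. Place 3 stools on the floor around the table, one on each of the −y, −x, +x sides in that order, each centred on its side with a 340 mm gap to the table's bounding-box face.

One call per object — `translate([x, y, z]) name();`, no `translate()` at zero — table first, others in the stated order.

table();
translate([0, 0, 731]) door_frame();
translate([361, -665, 0]) stool();
translate([-672, 133, 0]) stool();
translate([1394, 133, 0]) stool();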